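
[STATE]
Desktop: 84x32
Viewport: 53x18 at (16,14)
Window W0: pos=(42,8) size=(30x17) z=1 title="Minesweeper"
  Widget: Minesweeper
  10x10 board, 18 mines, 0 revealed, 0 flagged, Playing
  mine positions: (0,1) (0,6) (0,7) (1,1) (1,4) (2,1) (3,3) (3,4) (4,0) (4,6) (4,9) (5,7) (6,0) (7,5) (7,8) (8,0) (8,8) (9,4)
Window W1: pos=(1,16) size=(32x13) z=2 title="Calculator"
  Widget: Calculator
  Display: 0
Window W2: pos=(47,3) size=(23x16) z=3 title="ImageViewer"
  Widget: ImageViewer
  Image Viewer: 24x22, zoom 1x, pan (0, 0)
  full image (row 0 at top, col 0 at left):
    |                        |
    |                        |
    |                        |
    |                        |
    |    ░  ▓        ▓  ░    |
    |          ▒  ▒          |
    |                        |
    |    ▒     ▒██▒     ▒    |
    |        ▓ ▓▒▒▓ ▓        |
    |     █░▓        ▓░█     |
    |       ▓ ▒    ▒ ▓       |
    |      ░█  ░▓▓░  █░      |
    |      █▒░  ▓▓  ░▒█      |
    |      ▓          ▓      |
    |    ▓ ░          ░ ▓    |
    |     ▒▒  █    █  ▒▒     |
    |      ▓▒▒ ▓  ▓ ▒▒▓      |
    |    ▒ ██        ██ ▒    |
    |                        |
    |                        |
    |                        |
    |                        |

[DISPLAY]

                          ┃■■■■┃        ▓ ▓▒▒▓ ▓     
                          ┃■■■■┃     █░▓        ▓░█  
━━━━━━━━━━━━━━━━┓         ┃■■■■┃       ▓ ▒    ▒ ▓    
                ┃         ┃■■■■┃      ░█  ░▓▓░  █░   
────────────────┨         ┃■■■■┗━━━━━━━━━━━━━━━━━━━━━
               0┃         ┃■■■■■■■■■■                
──┐             ┃         ┃■■■■■■■■■■                
÷ │             ┃         ┃                          
──┤             ┃         ┃                          
× │             ┃         ┃                          
──┤             ┃         ┗━━━━━━━━━━━━━━━━━━━━━━━━━━
- │             ┃                                    
──┤             ┃                                    
+ │             ┃                                    
━━━━━━━━━━━━━━━━┛                                    
                                                     
                                                     
                                                     


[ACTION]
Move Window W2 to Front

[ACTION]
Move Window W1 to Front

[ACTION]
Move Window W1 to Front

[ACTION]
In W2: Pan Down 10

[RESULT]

                          ┃■■■■┃                     
                          ┃■■■■┃                     
━━━━━━━━━━━━━━━━┓         ┃■■■■┃                     
                ┃         ┃■■■■┃                     
────────────────┨         ┃■■■■┗━━━━━━━━━━━━━━━━━━━━━
               0┃         ┃■■■■■■■■■■                
──┐             ┃         ┃■■■■■■■■■■                
÷ │             ┃         ┃                          
──┤             ┃         ┃                          
× │             ┃         ┃                          
──┤             ┃         ┗━━━━━━━━━━━━━━━━━━━━━━━━━━
- │             ┃                                    
──┤             ┃                                    
+ │             ┃                                    
━━━━━━━━━━━━━━━━┛                                    
                                                     
                                                     
                                                     


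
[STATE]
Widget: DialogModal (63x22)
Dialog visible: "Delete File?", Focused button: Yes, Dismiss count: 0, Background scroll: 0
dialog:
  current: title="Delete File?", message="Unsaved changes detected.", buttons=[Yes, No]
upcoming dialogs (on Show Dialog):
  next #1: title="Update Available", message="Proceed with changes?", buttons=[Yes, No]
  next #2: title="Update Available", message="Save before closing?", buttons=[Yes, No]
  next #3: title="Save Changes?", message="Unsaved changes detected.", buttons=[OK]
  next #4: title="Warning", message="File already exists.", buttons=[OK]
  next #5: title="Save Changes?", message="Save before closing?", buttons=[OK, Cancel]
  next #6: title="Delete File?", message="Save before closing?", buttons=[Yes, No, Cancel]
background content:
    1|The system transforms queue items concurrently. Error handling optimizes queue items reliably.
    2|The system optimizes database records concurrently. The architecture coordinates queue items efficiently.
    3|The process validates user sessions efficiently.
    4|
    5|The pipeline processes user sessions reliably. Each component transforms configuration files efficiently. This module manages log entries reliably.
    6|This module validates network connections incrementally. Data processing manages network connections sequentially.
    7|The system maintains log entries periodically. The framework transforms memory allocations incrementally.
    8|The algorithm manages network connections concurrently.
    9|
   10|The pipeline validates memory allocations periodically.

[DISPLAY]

The system transforms queue items concurrently. Error handling 
The system optimizes database records concurrently. The archite
The process validates user sessions efficiently.               
                                                               
The pipeline processes user sessions reliably. Each component t
This module validates network connections incrementally. Data p
The system maintains log entries periodically. The framework tr
The algorithm manages network connections concurrently.        
                 ┌───────────────────────────┐                 
The pipeline vali│        Delete File?       │odically.        
                 │ Unsaved changes detected. │                 
                 │         [Yes]  No         │                 
                 └───────────────────────────┘                 
                                                               
                                                               
                                                               
                                                               
                                                               
                                                               
                                                               
                                                               
                                                               


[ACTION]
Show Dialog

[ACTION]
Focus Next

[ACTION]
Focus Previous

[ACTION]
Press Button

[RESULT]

The system transforms queue items concurrently. Error handling 
The system optimizes database records concurrently. The archite
The process validates user sessions efficiently.               
                                                               
The pipeline processes user sessions reliably. Each component t
This module validates network connections incrementally. Data p
The system maintains log entries periodically. The framework tr
The algorithm manages network connections concurrently.        
                                                               
The pipeline validates memory allocations periodically.        
                                                               
                                                               
                                                               
                                                               
                                                               
                                                               
                                                               
                                                               
                                                               
                                                               
                                                               
                                                               


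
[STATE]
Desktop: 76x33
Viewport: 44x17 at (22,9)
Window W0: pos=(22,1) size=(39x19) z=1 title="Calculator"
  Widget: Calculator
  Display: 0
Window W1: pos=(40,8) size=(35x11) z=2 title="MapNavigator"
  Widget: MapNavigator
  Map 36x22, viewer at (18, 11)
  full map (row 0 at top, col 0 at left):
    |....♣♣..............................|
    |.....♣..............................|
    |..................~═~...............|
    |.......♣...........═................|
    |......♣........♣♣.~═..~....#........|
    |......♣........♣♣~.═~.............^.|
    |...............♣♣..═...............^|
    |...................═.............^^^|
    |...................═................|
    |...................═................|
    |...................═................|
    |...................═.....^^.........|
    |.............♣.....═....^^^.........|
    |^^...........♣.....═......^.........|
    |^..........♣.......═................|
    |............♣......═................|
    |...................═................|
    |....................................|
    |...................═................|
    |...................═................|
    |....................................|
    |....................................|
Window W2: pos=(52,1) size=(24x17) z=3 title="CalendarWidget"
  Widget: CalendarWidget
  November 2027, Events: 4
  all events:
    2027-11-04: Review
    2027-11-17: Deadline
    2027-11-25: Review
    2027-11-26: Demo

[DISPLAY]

┃├───┼───┼───┼───┤┃ MapNavigat┃22 23 24 25* 
┃│ 1 │ 2 │ 3 │ - │┠───────────┃29 30        
┃├───┼───┼───┼───┤┃...........┃             
┃│ 0 │ . │ = │ + │┃...........┃             
┃├───┼───┼───┼───┤┃...........┃             
┃│ C │ MC│ MR│ M+│┃...........┃             
┃└───┴───┴───┴───┘┃...........┃             
┃                 ┃...........┃             
┃                 ┃.........♣.┗━━━━━━━━━━━━━
┃                 ┗━━━━━━━━━━━━━━━━━━━━━━━━━
┗━━━━━━━━━━━━━━━━━━━━━━━━━━━━━━━━━━━━━┛     
                                            
                                            
                                            
                                            
                                            
                                            


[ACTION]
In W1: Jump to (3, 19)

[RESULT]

┃├───┼───┼───┼───┤┃ MapNavigat┃22 23 24 25* 
┃│ 1 │ 2 │ 3 │ - │┠───────────┃29 30        
┃├───┼───┼───┼───┤┃           ┃             
┃│ 0 │ . │ = │ + │┃           ┃             
┃├───┼───┼───┼───┤┃           ┃             
┃│ C │ MC│ MR│ M+│┃           ┃             
┃└───┴───┴───┴───┘┃           ┃             
┃                 ┃           ┃             
┃                 ┃           ┗━━━━━━━━━━━━━
┃                 ┗━━━━━━━━━━━━━━━━━━━━━━━━━
┗━━━━━━━━━━━━━━━━━━━━━━━━━━━━━━━━━━━━━┛     
                                            
                                            
                                            
                                            
                                            
                                            


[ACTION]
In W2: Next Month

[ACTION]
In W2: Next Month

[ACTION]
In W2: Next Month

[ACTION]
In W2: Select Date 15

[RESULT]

┃├───┼───┼───┼───┤┃ MapNavigat┃21 22 23 24 2
┃│ 1 │ 2 │ 3 │ - │┠───────────┃28 29        
┃├───┼───┼───┼───┤┃           ┃             
┃│ 0 │ . │ = │ + │┃           ┃             
┃├───┼───┼───┼───┤┃           ┃             
┃│ C │ MC│ MR│ M+│┃           ┃             
┃└───┴───┴───┴───┘┃           ┃             
┃                 ┃           ┃             
┃                 ┃           ┗━━━━━━━━━━━━━
┃                 ┗━━━━━━━━━━━━━━━━━━━━━━━━━
┗━━━━━━━━━━━━━━━━━━━━━━━━━━━━━━━━━━━━━┛     
                                            
                                            
                                            
                                            
                                            
                                            


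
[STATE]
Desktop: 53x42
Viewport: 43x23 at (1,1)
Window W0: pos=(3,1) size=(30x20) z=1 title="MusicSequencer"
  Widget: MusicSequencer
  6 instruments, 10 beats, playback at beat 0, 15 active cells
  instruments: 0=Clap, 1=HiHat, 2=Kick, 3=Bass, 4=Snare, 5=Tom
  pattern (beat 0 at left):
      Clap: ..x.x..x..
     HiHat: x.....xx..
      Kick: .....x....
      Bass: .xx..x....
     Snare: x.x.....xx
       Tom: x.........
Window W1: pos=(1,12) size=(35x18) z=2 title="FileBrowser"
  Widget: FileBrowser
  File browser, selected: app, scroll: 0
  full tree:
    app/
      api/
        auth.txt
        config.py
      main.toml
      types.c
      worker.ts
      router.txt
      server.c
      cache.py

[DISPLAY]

  ┏━━━━━━━━━━━━━━━━━━━━━━━━━━━━┓           
  ┃ MusicSequencer             ┃           
  ┠────────────────────────────┨           
  ┃      ▼123456789            ┃           
  ┃  Clap··█·█··█··            ┃           
  ┃ HiHat█·····██··            ┃           
  ┃  Kick·····█····            ┃           
  ┃  Bass·██··█····            ┃           
  ┃ Snare█·█·····██            ┃           
  ┃   Tom█·········            ┃           
  ┃                            ┃           
┏━━━━━━━━━━━━━━━━━━━━━━━━━━━━━━━━━┓        
┃ FileBrowser                     ┃        
┠─────────────────────────────────┨        
┃> [-] app/                       ┃        
┃    [+] api/                     ┃        
┃    main.toml                    ┃        
┃    types.c                      ┃        
┃    worker.ts                    ┃        
┃    router.txt                   ┃        
┃    server.c                     ┃        
┃    cache.py                     ┃        
┃                                 ┃        


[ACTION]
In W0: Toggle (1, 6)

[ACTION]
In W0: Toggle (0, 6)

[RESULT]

  ┏━━━━━━━━━━━━━━━━━━━━━━━━━━━━┓           
  ┃ MusicSequencer             ┃           
  ┠────────────────────────────┨           
  ┃      ▼123456789            ┃           
  ┃  Clap··█·█·██··            ┃           
  ┃ HiHat█······█··            ┃           
  ┃  Kick·····█····            ┃           
  ┃  Bass·██··█····            ┃           
  ┃ Snare█·█·····██            ┃           
  ┃   Tom█·········            ┃           
  ┃                            ┃           
┏━━━━━━━━━━━━━━━━━━━━━━━━━━━━━━━━━┓        
┃ FileBrowser                     ┃        
┠─────────────────────────────────┨        
┃> [-] app/                       ┃        
┃    [+] api/                     ┃        
┃    main.toml                    ┃        
┃    types.c                      ┃        
┃    worker.ts                    ┃        
┃    router.txt                   ┃        
┃    server.c                     ┃        
┃    cache.py                     ┃        
┃                                 ┃        


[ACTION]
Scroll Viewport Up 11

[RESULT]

                                           
  ┏━━━━━━━━━━━━━━━━━━━━━━━━━━━━┓           
  ┃ MusicSequencer             ┃           
  ┠────────────────────────────┨           
  ┃      ▼123456789            ┃           
  ┃  Clap··█·█·██··            ┃           
  ┃ HiHat█······█··            ┃           
  ┃  Kick·····█····            ┃           
  ┃  Bass·██··█····            ┃           
  ┃ Snare█·█·····██            ┃           
  ┃   Tom█·········            ┃           
  ┃                            ┃           
┏━━━━━━━━━━━━━━━━━━━━━━━━━━━━━━━━━┓        
┃ FileBrowser                     ┃        
┠─────────────────────────────────┨        
┃> [-] app/                       ┃        
┃    [+] api/                     ┃        
┃    main.toml                    ┃        
┃    types.c                      ┃        
┃    worker.ts                    ┃        
┃    router.txt                   ┃        
┃    server.c                     ┃        
┃    cache.py                     ┃        


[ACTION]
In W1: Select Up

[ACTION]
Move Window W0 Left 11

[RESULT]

                                           
━━━━━━━━━━━━━━━━━━━━━━━━━━━━┓              
 MusicSequencer             ┃              
────────────────────────────┨              
      ▼123456789            ┃              
  Clap··█·█·██··            ┃              
 HiHat█······█··            ┃              
  Kick·····█····            ┃              
  Bass·██··█····            ┃              
 Snare█·█·····██            ┃              
   Tom█·········            ┃              
                            ┃              
┏━━━━━━━━━━━━━━━━━━━━━━━━━━━━━━━━━┓        
┃ FileBrowser                     ┃        
┠─────────────────────────────────┨        
┃> [-] app/                       ┃        
┃    [+] api/                     ┃        
┃    main.toml                    ┃        
┃    types.c                      ┃        
┃    worker.ts                    ┃        
┃    router.txt                   ┃        
┃    server.c                     ┃        
┃    cache.py                     ┃        


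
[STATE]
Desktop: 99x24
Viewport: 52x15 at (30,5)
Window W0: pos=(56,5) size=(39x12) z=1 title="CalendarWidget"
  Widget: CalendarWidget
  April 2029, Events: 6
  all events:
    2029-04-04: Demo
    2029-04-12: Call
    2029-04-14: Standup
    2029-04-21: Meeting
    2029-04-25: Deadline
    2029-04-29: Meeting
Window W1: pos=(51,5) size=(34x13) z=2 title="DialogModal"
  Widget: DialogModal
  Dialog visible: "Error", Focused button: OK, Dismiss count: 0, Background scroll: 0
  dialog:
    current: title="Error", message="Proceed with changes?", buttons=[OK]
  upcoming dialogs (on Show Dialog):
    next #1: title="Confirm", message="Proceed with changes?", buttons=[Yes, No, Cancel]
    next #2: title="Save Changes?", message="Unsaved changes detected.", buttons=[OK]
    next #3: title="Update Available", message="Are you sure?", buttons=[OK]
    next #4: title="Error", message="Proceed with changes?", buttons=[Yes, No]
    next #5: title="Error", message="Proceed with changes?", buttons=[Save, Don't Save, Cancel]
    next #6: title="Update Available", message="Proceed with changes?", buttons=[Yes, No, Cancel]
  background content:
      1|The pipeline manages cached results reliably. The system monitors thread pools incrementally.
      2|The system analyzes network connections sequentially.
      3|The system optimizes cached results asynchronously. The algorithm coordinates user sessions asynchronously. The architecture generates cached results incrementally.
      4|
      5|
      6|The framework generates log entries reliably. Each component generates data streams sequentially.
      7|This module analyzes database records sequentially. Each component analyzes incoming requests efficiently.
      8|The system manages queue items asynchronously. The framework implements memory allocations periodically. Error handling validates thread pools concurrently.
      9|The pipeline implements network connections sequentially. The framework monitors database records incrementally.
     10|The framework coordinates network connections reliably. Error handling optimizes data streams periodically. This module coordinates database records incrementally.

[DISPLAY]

                     ┏━━━━━━━━━━━━━━━━━━━━━━━━━━━━━━
                     ┃ DialogModal                  
                     ┠──────────────────────────────
                     ┃The pipeline manages cached re
                     ┃The system analyzes network co
                     ┃The┌───────────────────────┐re
                     ┃   │         Error         │  
                     ┃   │ Proceed with changes? │  
                     ┃The│          [OK]         │en
                     ┃Thi└───────────────────────┘e 
                     ┃The system manages queue items
                     ┃The pipeline implements networ
                     ┗━━━━━━━━━━━━━━━━━━━━━━━━━━━━━━
                                                    
                                                    


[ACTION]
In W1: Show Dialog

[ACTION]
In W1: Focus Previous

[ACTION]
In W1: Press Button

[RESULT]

                     ┏━━━━━━━━━━━━━━━━━━━━━━━━━━━━━━
                     ┃ DialogModal                  
                     ┠──────────────────────────────
                     ┃The pipeline manages cached re
                     ┃The system analyzes network co
                     ┃The system optimizes cached re
                     ┃                              
                     ┃                              
                     ┃The framework generates log en
                     ┃This module analyzes database 
                     ┃The system manages queue items
                     ┃The pipeline implements networ
                     ┗━━━━━━━━━━━━━━━━━━━━━━━━━━━━━━
                                                    
                                                    


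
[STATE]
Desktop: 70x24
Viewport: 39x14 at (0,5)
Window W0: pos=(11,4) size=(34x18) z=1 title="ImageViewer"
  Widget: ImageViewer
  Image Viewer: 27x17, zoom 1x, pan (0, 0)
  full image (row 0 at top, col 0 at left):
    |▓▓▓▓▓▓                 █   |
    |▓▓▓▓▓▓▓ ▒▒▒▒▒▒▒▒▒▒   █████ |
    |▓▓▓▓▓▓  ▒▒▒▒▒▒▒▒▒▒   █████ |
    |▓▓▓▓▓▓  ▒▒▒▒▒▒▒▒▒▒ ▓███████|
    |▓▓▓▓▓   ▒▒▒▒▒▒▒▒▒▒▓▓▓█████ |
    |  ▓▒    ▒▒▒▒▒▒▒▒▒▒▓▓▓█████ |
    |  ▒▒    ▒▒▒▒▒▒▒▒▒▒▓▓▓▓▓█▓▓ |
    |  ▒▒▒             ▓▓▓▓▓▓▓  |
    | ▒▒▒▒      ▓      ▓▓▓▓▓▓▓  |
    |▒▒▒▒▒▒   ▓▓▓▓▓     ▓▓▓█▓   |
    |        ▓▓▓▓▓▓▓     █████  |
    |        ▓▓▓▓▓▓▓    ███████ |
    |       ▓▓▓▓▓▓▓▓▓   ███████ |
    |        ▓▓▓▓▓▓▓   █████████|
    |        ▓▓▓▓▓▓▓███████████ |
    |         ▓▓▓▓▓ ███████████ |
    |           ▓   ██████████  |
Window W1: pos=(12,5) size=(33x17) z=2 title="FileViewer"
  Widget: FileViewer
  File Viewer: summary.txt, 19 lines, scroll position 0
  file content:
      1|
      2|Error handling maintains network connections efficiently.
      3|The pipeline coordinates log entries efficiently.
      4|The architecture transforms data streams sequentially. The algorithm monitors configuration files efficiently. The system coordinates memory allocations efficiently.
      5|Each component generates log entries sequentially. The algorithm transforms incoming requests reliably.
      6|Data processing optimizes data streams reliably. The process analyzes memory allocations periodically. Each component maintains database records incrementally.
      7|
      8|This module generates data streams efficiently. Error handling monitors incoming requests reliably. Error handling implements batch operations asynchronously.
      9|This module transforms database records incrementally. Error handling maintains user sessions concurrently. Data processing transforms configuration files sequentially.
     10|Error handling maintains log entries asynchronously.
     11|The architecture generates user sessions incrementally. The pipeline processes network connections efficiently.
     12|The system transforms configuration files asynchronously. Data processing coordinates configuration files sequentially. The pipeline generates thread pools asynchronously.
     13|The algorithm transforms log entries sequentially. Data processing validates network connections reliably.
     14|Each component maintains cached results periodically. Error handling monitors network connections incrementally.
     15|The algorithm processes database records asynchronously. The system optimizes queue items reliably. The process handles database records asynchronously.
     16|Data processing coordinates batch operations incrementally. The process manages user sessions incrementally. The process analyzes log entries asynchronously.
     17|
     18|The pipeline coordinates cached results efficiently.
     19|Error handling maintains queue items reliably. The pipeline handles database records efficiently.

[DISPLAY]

           ┃┏━━━━━━━━━━━━━━━━━━━━━━━━━━
           ┠┃ FileViewer               
           ┃┠──────────────────────────
           ┃┃                          
           ┃┃Error handling maintains n
           ┃┃The pipeline coordinates l
           ┃┃The architecture transform
           ┃┃Each component generates l
           ┃┃Data processing optimizes 
           ┃┃                          
           ┃┃This module generates data
           ┃┃This module transforms dat
           ┃┃Error handling maintains l
           ┃┃The architecture generates


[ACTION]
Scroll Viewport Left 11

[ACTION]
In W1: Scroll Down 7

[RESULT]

           ┃┏━━━━━━━━━━━━━━━━━━━━━━━━━━
           ┠┃ FileViewer               
           ┃┠──────────────────────────
           ┃┃                          
           ┃┃This module generates data
           ┃┃This module transforms dat
           ┃┃Error handling maintains l
           ┃┃The architecture generates
           ┃┃The system transforms conf
           ┃┃The algorithm transforms l
           ┃┃Each component maintains c
           ┃┃The algorithm processes da
           ┃┃Data processing coordinate
           ┃┃                          


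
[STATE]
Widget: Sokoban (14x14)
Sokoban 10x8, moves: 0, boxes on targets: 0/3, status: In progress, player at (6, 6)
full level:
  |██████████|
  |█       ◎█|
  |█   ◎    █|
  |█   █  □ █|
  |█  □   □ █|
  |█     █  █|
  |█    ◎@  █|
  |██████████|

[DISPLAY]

██████████    
█       ◎█    
█   ◎    █    
█   █  □ █    
█  □   □ █    
█     █  █    
█    ◎@  █    
██████████    
Moves: 0  0/3 
              
              
              
              
              


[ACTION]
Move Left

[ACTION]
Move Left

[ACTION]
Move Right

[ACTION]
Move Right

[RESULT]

██████████    
█       ◎█    
█   ◎    █    
█   █  □ █    
█  □   □ █    
█     █  █    
█    ◎@  █    
██████████    
Moves: 4  0/3 
              
              
              
              
              


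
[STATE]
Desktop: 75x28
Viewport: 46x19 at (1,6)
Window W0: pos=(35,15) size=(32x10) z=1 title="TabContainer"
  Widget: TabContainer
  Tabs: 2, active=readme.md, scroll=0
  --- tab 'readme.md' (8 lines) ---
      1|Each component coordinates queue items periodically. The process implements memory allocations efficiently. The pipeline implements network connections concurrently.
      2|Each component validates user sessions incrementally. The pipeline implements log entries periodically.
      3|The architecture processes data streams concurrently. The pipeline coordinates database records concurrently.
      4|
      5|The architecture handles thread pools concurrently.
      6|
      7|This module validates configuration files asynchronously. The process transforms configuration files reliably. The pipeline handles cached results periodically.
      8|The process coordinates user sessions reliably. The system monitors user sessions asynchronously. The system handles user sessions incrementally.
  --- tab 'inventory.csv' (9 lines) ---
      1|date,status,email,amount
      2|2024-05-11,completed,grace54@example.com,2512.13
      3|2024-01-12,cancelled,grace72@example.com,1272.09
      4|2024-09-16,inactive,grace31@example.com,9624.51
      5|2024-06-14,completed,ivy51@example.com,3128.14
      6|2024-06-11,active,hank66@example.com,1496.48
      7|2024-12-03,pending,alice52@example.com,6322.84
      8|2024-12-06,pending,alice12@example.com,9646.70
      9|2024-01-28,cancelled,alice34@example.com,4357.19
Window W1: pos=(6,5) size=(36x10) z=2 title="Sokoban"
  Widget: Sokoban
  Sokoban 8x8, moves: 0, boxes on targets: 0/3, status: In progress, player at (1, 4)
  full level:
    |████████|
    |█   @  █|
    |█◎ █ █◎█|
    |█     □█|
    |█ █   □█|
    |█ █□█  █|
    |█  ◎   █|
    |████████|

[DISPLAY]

     ┃ Sokoban                          ┃     
     ┠──────────────────────────────────┨     
     ┃████████                          ┃     
     ┃█   @  █                          ┃     
     ┃█◎ █ █◎█                          ┃     
     ┃█     □█                          ┃     
     ┃█ █   □█                          ┃     
     ┃█ █□█  █                          ┃     
     ┗━━━━━━━━━━━━━━━━━━━━━━━━━━━━━━━━━━┛     
                                  ┏━━━━━━━━━━━
                                  ┃ TabContain
                                  ┠───────────
                                  ┃[readme.md]
                                  ┃───────────
                                  ┃Each compon
                                  ┃Each compon
                                  ┃The archite
                                  ┃           
                                  ┗━━━━━━━━━━━


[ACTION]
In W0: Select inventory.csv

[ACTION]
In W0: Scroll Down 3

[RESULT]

     ┃ Sokoban                          ┃     
     ┠──────────────────────────────────┨     
     ┃████████                          ┃     
     ┃█   @  █                          ┃     
     ┃█◎ █ █◎█                          ┃     
     ┃█     □█                          ┃     
     ┃█ █   □█                          ┃     
     ┃█ █□█  █                          ┃     
     ┗━━━━━━━━━━━━━━━━━━━━━━━━━━━━━━━━━━┛     
                                  ┏━━━━━━━━━━━
                                  ┃ TabContain
                                  ┠───────────
                                  ┃ readme.md 
                                  ┃───────────
                                  ┃2024-09-16,
                                  ┃2024-06-14,
                                  ┃2024-06-11,
                                  ┃2024-12-03,
                                  ┗━━━━━━━━━━━


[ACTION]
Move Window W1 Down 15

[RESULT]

                                              
                                              
                                              
                                              
                                              
                                              
                                              
                                              
                                              
                                  ┏━━━━━━━━━━━
                                  ┃ TabContain
                                  ┠───────────
     ┏━━━━━━━━━━━━━━━━━━━━━━━━━━━━━━━━━━┓e.md 
     ┃ Sokoban                          ┃─────
     ┠──────────────────────────────────┨9-16,
     ┃████████                          ┃6-14,
     ┃█   @  █                          ┃6-11,
     ┃█◎ █ █◎█                          ┃2-03,
     ┃█     □█                          ┃━━━━━


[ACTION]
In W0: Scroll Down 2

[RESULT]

                                              
                                              
                                              
                                              
                                              
                                              
                                              
                                              
                                              
                                  ┏━━━━━━━━━━━
                                  ┃ TabContain
                                  ┠───────────
     ┏━━━━━━━━━━━━━━━━━━━━━━━━━━━━━━━━━━┓e.md 
     ┃ Sokoban                          ┃─────
     ┠──────────────────────────────────┨6-11,
     ┃████████                          ┃2-03,
     ┃█   @  █                          ┃2-06,
     ┃█◎ █ █◎█                          ┃1-28,
     ┃█     □█                          ┃━━━━━


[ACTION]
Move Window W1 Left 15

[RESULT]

                                              
                                              
                                              
                                              
                                              
                                              
                                              
                                              
                                              
                                  ┏━━━━━━━━━━━
                                  ┃ TabContain
                                  ┠───────────
━━━━━━━━━━━━━━━━━━━━━━━━━━━━━━━━━━┓ readme.md 
 Sokoban                          ┃───────────
──────────────────────────────────┨2024-06-11,
████████                          ┃2024-12-03,
█   @  █                          ┃2024-12-06,
█◎ █ █◎█                          ┃2024-01-28,
█     □█                          ┃━━━━━━━━━━━


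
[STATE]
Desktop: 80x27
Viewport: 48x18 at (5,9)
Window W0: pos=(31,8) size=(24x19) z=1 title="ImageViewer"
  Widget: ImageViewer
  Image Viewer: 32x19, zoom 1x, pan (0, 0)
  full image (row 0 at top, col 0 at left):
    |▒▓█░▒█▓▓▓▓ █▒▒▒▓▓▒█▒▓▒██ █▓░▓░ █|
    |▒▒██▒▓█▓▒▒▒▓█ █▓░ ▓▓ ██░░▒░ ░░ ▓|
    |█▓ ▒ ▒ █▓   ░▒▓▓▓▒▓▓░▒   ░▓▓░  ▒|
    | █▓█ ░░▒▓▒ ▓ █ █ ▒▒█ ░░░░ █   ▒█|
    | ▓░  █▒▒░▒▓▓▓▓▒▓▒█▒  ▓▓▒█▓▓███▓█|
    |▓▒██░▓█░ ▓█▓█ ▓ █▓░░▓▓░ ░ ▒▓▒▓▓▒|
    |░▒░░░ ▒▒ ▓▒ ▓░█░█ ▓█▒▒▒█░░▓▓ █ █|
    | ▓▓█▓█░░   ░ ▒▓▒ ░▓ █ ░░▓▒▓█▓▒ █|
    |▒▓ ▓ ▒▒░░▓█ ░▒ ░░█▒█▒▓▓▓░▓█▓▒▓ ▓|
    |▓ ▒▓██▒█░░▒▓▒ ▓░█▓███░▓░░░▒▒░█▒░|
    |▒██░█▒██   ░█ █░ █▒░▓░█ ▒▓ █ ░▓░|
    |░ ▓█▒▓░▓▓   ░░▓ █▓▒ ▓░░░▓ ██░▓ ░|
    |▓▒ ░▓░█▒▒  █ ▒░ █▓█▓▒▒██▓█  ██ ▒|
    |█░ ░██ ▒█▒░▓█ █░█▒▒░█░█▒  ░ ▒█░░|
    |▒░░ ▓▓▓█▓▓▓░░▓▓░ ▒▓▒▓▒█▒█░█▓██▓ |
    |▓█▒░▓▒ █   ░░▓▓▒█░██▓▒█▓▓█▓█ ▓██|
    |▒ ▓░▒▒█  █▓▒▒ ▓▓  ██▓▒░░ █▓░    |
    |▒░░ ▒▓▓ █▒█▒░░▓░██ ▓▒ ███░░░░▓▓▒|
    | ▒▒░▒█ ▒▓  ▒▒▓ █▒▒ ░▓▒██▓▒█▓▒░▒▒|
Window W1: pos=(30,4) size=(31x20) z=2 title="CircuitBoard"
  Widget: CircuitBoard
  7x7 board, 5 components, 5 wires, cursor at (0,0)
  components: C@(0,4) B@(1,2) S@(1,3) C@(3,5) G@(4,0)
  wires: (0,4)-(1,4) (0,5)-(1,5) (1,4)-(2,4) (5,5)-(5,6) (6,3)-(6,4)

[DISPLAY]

                         ┃                    │ 
                         ┃1           B   S   · 
                         ┃                    │ 
                         ┃2                   · 
                         ┃                      
                         ┃3                     
                         ┃                      
                         ┃4   G                 
                         ┃                      
                         ┃5                     
                         ┃                      
                         ┃6               · ─ · 
                         ┃Cursor: (0,0)         
                         ┃                      
                         ┗━━━━━━━━━━━━━━━━━━━━━━
                          ┃█░ ░██ ▒█▒░▓█ █░█▒▒░█
                          ┃▒░░ ▓▓▓█▓▓▓░░▓▓░ ▒▓▒▓
                          ┗━━━━━━━━━━━━━━━━━━━━━


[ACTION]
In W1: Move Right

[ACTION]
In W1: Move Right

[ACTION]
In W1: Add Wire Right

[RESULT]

                         ┃                    │ 
                         ┃1           B   S   · 
                         ┃                    │ 
                         ┃2                   · 
                         ┃                      
                         ┃3                     
                         ┃                      
                         ┃4   G                 
                         ┃                      
                         ┃5                     
                         ┃                      
                         ┃6               · ─ · 
                         ┃Cursor: (0,2)         
                         ┃                      
                         ┗━━━━━━━━━━━━━━━━━━━━━━
                          ┃█░ ░██ ▒█▒░▓█ █░█▒▒░█
                          ┃▒░░ ▓▓▓█▓▓▓░░▓▓░ ▒▓▒▓
                          ┗━━━━━━━━━━━━━━━━━━━━━
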